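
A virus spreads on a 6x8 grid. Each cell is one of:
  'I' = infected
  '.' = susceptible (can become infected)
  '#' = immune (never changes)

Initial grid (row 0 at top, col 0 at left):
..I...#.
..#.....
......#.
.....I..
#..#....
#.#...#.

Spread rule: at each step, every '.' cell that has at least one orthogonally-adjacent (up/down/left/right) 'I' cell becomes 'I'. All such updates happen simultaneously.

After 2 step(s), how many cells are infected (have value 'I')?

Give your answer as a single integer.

Step 0 (initial): 2 infected
Step 1: +6 new -> 8 infected
Step 2: +11 new -> 19 infected

Answer: 19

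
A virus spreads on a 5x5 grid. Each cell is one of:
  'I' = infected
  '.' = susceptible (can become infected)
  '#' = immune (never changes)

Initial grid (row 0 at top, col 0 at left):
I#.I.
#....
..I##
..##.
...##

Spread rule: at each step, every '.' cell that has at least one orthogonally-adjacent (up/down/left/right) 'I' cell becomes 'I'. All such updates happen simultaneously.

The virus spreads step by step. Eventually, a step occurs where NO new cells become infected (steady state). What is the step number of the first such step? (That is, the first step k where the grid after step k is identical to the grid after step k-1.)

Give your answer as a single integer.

Answer: 5

Derivation:
Step 0 (initial): 3 infected
Step 1: +5 new -> 8 infected
Step 2: +4 new -> 12 infected
Step 3: +2 new -> 14 infected
Step 4: +2 new -> 16 infected
Step 5: +0 new -> 16 infected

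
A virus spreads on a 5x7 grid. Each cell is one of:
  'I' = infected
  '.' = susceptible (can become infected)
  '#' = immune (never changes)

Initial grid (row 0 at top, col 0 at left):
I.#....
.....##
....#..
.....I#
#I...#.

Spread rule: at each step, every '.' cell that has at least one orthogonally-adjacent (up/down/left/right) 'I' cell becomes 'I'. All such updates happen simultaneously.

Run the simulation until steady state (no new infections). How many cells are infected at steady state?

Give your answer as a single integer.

Answer: 27

Derivation:
Step 0 (initial): 3 infected
Step 1: +6 new -> 9 infected
Step 2: +9 new -> 18 infected
Step 3: +3 new -> 21 infected
Step 4: +1 new -> 22 infected
Step 5: +2 new -> 24 infected
Step 6: +1 new -> 25 infected
Step 7: +1 new -> 26 infected
Step 8: +1 new -> 27 infected
Step 9: +0 new -> 27 infected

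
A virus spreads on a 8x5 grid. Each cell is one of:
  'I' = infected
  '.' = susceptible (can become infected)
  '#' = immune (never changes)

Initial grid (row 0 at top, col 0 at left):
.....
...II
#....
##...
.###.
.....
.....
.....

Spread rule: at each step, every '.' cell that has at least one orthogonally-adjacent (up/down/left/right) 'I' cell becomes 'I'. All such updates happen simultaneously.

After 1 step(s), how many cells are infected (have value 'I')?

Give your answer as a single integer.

Step 0 (initial): 2 infected
Step 1: +5 new -> 7 infected

Answer: 7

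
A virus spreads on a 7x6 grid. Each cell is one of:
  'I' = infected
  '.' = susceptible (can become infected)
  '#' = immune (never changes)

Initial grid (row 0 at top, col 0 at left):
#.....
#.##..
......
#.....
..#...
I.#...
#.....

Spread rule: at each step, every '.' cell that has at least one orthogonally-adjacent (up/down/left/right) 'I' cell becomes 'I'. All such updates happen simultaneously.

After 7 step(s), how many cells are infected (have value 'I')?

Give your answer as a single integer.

Answer: 27

Derivation:
Step 0 (initial): 1 infected
Step 1: +2 new -> 3 infected
Step 2: +2 new -> 5 infected
Step 3: +2 new -> 7 infected
Step 4: +3 new -> 10 infected
Step 5: +6 new -> 16 infected
Step 6: +6 new -> 22 infected
Step 7: +5 new -> 27 infected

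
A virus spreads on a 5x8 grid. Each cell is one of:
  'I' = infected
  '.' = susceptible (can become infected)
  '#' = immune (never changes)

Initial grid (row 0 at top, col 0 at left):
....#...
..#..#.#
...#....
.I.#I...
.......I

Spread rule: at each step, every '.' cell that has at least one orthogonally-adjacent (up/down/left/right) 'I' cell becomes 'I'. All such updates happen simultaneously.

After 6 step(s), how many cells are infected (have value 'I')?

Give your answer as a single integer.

Answer: 34

Derivation:
Step 0 (initial): 3 infected
Step 1: +9 new -> 12 infected
Step 2: +11 new -> 23 infected
Step 3: +4 new -> 27 infected
Step 4: +4 new -> 31 infected
Step 5: +1 new -> 32 infected
Step 6: +2 new -> 34 infected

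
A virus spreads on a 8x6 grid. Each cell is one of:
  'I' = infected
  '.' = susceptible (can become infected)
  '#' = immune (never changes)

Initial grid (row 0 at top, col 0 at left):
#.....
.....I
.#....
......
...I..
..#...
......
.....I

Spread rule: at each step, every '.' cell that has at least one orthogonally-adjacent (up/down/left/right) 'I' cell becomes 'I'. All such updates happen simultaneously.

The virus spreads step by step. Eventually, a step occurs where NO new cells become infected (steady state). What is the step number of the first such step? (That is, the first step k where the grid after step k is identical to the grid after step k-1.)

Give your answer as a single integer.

Step 0 (initial): 3 infected
Step 1: +9 new -> 12 infected
Step 2: +14 new -> 26 infected
Step 3: +8 new -> 34 infected
Step 4: +6 new -> 40 infected
Step 5: +5 new -> 45 infected
Step 6: +0 new -> 45 infected

Answer: 6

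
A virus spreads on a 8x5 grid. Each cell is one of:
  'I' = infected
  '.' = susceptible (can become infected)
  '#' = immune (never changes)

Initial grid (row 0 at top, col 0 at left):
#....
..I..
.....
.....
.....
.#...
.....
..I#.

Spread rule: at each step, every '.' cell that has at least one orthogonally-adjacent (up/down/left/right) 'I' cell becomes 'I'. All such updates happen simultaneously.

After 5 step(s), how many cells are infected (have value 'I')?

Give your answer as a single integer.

Answer: 37

Derivation:
Step 0 (initial): 2 infected
Step 1: +6 new -> 8 infected
Step 2: +11 new -> 19 infected
Step 3: +9 new -> 28 infected
Step 4: +7 new -> 35 infected
Step 5: +2 new -> 37 infected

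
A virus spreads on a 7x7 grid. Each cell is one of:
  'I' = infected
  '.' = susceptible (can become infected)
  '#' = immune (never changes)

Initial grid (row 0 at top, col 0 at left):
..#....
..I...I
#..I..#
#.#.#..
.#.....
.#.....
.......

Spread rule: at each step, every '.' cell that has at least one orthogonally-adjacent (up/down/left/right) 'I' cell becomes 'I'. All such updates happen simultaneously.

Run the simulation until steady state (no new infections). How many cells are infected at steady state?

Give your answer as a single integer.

Answer: 41

Derivation:
Step 0 (initial): 3 infected
Step 1: +7 new -> 10 infected
Step 2: +8 new -> 18 infected
Step 3: +7 new -> 25 infected
Step 4: +5 new -> 30 infected
Step 5: +4 new -> 34 infected
Step 6: +3 new -> 37 infected
Step 7: +2 new -> 39 infected
Step 8: +1 new -> 40 infected
Step 9: +1 new -> 41 infected
Step 10: +0 new -> 41 infected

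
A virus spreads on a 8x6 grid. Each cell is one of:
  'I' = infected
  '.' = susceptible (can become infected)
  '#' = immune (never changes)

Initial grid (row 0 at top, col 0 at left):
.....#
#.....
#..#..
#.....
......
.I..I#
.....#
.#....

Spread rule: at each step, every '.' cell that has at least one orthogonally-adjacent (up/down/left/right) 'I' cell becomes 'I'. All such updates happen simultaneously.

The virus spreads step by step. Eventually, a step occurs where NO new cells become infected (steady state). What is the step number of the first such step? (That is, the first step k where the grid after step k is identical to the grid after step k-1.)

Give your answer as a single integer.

Answer: 7

Derivation:
Step 0 (initial): 2 infected
Step 1: +7 new -> 9 infected
Step 2: +10 new -> 19 infected
Step 3: +9 new -> 28 infected
Step 4: +4 new -> 32 infected
Step 5: +5 new -> 37 infected
Step 6: +3 new -> 40 infected
Step 7: +0 new -> 40 infected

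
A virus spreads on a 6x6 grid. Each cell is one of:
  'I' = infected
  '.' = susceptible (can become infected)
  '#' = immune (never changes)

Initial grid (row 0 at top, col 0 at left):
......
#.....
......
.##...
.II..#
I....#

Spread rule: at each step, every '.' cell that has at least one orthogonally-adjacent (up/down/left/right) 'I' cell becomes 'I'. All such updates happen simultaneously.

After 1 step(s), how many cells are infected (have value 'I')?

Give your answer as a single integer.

Answer: 7

Derivation:
Step 0 (initial): 3 infected
Step 1: +4 new -> 7 infected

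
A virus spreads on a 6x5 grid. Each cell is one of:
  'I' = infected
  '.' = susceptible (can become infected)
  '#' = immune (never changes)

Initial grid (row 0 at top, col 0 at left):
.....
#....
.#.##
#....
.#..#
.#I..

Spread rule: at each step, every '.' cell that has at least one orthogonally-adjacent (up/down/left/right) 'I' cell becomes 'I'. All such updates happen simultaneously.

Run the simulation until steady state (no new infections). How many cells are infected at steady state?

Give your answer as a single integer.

Step 0 (initial): 1 infected
Step 1: +2 new -> 3 infected
Step 2: +3 new -> 6 infected
Step 3: +3 new -> 9 infected
Step 4: +2 new -> 11 infected
Step 5: +3 new -> 14 infected
Step 6: +3 new -> 17 infected
Step 7: +2 new -> 19 infected
Step 8: +0 new -> 19 infected

Answer: 19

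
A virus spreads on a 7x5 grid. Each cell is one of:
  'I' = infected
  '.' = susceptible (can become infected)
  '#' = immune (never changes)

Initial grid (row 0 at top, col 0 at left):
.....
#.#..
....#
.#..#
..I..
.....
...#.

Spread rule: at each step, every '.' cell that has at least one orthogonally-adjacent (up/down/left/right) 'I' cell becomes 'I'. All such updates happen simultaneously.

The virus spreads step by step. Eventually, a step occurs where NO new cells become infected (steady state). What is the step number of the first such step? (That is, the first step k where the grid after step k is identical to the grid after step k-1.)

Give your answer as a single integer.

Step 0 (initial): 1 infected
Step 1: +4 new -> 5 infected
Step 2: +7 new -> 12 infected
Step 3: +6 new -> 18 infected
Step 4: +5 new -> 23 infected
Step 5: +3 new -> 26 infected
Step 6: +3 new -> 29 infected
Step 7: +0 new -> 29 infected

Answer: 7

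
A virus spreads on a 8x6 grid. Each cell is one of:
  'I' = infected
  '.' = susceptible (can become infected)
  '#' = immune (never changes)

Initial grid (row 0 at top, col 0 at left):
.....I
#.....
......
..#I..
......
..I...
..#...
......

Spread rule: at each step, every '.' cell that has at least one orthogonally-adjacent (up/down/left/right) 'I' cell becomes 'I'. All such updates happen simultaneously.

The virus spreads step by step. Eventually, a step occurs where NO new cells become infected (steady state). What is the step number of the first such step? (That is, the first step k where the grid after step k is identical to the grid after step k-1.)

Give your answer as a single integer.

Answer: 6

Derivation:
Step 0 (initial): 3 infected
Step 1: +8 new -> 11 infected
Step 2: +13 new -> 24 infected
Step 3: +11 new -> 35 infected
Step 4: +8 new -> 43 infected
Step 5: +2 new -> 45 infected
Step 6: +0 new -> 45 infected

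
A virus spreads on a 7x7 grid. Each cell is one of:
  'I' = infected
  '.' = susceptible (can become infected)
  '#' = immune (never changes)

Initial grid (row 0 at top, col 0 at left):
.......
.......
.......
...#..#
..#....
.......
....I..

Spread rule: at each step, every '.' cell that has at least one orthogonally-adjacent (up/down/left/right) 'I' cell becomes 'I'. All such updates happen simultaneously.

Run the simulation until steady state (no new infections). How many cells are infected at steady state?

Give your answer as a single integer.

Answer: 46

Derivation:
Step 0 (initial): 1 infected
Step 1: +3 new -> 4 infected
Step 2: +5 new -> 9 infected
Step 3: +6 new -> 15 infected
Step 4: +5 new -> 20 infected
Step 5: +5 new -> 25 infected
Step 6: +7 new -> 32 infected
Step 7: +7 new -> 39 infected
Step 8: +4 new -> 43 infected
Step 9: +2 new -> 45 infected
Step 10: +1 new -> 46 infected
Step 11: +0 new -> 46 infected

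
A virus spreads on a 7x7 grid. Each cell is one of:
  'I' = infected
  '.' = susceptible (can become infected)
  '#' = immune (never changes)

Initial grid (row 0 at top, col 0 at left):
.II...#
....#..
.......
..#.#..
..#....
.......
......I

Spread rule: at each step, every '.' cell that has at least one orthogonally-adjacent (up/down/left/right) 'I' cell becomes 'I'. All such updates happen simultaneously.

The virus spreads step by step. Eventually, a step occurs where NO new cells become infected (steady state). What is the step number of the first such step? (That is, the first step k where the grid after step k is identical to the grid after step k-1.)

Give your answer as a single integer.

Answer: 7

Derivation:
Step 0 (initial): 3 infected
Step 1: +6 new -> 9 infected
Step 2: +8 new -> 17 infected
Step 3: +8 new -> 25 infected
Step 4: +10 new -> 35 infected
Step 5: +7 new -> 42 infected
Step 6: +2 new -> 44 infected
Step 7: +0 new -> 44 infected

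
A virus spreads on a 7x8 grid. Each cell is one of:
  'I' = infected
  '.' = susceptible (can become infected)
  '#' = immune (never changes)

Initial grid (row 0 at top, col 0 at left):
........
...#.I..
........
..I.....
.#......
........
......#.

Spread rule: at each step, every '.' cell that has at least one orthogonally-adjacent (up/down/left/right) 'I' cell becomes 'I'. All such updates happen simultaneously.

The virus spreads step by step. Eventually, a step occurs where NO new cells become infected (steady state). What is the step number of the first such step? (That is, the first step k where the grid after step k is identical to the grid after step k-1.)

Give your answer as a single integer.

Step 0 (initial): 2 infected
Step 1: +8 new -> 10 infected
Step 2: +13 new -> 23 infected
Step 3: +13 new -> 36 infected
Step 4: +9 new -> 45 infected
Step 5: +6 new -> 51 infected
Step 6: +1 new -> 52 infected
Step 7: +1 new -> 53 infected
Step 8: +0 new -> 53 infected

Answer: 8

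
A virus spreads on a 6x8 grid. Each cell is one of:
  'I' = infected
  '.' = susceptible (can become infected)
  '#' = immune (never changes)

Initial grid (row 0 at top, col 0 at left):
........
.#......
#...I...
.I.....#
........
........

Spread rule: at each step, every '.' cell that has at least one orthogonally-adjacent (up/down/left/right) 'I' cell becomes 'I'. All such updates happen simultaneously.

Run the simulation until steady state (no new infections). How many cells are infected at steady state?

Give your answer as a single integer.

Answer: 45

Derivation:
Step 0 (initial): 2 infected
Step 1: +8 new -> 10 infected
Step 2: +11 new -> 21 infected
Step 3: +11 new -> 32 infected
Step 4: +6 new -> 38 infected
Step 5: +4 new -> 42 infected
Step 6: +2 new -> 44 infected
Step 7: +1 new -> 45 infected
Step 8: +0 new -> 45 infected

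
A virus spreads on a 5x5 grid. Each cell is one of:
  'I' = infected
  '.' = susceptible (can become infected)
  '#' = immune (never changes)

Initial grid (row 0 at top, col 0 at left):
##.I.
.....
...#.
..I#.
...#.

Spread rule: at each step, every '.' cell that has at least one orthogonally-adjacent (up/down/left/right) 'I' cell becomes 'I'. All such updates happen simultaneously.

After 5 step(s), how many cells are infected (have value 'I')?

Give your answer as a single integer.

Step 0 (initial): 2 infected
Step 1: +6 new -> 8 infected
Step 2: +5 new -> 13 infected
Step 3: +4 new -> 17 infected
Step 4: +2 new -> 19 infected
Step 5: +1 new -> 20 infected

Answer: 20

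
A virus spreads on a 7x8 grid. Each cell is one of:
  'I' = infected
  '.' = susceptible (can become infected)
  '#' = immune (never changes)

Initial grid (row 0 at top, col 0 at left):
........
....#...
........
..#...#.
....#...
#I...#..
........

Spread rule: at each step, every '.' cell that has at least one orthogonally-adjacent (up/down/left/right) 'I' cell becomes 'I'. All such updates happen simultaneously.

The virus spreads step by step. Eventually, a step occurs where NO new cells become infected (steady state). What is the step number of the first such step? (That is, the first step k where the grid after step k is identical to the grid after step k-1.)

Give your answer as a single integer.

Step 0 (initial): 1 infected
Step 1: +3 new -> 4 infected
Step 2: +6 new -> 10 infected
Step 3: +5 new -> 15 infected
Step 4: +5 new -> 20 infected
Step 5: +6 new -> 26 infected
Step 6: +6 new -> 32 infected
Step 7: +5 new -> 37 infected
Step 8: +5 new -> 42 infected
Step 9: +4 new -> 46 infected
Step 10: +3 new -> 49 infected
Step 11: +1 new -> 50 infected
Step 12: +0 new -> 50 infected

Answer: 12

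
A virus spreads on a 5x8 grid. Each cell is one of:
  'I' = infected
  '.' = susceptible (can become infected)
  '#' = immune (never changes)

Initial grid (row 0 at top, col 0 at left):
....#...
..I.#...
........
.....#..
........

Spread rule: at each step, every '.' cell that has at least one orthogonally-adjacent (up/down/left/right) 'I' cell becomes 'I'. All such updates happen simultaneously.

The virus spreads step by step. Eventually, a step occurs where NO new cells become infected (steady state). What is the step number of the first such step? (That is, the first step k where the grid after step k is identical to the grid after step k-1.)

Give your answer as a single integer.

Step 0 (initial): 1 infected
Step 1: +4 new -> 5 infected
Step 2: +6 new -> 11 infected
Step 3: +6 new -> 17 infected
Step 4: +5 new -> 22 infected
Step 5: +4 new -> 26 infected
Step 6: +5 new -> 31 infected
Step 7: +4 new -> 35 infected
Step 8: +2 new -> 37 infected
Step 9: +0 new -> 37 infected

Answer: 9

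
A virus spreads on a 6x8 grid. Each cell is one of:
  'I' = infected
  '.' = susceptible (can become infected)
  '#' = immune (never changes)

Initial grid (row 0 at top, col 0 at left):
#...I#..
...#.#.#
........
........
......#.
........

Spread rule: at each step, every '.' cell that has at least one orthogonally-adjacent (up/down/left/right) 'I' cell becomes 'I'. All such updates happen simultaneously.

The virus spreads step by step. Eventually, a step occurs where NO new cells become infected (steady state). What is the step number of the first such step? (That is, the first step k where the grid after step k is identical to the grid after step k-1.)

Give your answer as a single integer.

Step 0 (initial): 1 infected
Step 1: +2 new -> 3 infected
Step 2: +2 new -> 5 infected
Step 3: +5 new -> 10 infected
Step 4: +6 new -> 16 infected
Step 5: +9 new -> 25 infected
Step 6: +7 new -> 32 infected
Step 7: +6 new -> 38 infected
Step 8: +3 new -> 41 infected
Step 9: +1 new -> 42 infected
Step 10: +0 new -> 42 infected

Answer: 10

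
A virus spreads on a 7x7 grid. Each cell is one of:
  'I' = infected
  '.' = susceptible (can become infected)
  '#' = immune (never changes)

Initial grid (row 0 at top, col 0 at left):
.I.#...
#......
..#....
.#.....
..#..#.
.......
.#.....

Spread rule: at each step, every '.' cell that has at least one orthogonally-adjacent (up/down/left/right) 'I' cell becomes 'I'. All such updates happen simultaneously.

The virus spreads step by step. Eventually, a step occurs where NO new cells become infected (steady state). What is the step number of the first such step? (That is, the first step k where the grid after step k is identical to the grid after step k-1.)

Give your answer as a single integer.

Answer: 12

Derivation:
Step 0 (initial): 1 infected
Step 1: +3 new -> 4 infected
Step 2: +2 new -> 6 infected
Step 3: +2 new -> 8 infected
Step 4: +3 new -> 11 infected
Step 5: +5 new -> 16 infected
Step 6: +8 new -> 24 infected
Step 7: +7 new -> 31 infected
Step 8: +4 new -> 35 infected
Step 9: +4 new -> 39 infected
Step 10: +2 new -> 41 infected
Step 11: +1 new -> 42 infected
Step 12: +0 new -> 42 infected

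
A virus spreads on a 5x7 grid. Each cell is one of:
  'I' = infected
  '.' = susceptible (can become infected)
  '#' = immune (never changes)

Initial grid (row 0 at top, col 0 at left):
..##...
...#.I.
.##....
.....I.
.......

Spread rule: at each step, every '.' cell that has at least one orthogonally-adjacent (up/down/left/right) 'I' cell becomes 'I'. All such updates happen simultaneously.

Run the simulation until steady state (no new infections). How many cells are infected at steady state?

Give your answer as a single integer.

Step 0 (initial): 2 infected
Step 1: +7 new -> 9 infected
Step 2: +7 new -> 16 infected
Step 3: +3 new -> 19 infected
Step 4: +2 new -> 21 infected
Step 5: +2 new -> 23 infected
Step 6: +2 new -> 25 infected
Step 7: +1 new -> 26 infected
Step 8: +2 new -> 28 infected
Step 9: +2 new -> 30 infected
Step 10: +0 new -> 30 infected

Answer: 30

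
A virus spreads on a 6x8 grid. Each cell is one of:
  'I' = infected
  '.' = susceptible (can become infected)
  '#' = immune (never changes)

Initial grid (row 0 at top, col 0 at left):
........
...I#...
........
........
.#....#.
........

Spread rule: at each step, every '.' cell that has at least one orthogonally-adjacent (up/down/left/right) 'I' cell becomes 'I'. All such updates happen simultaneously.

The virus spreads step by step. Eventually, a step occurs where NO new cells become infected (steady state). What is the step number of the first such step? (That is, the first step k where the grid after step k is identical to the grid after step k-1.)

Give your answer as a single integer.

Step 0 (initial): 1 infected
Step 1: +3 new -> 4 infected
Step 2: +6 new -> 10 infected
Step 3: +8 new -> 18 infected
Step 4: +10 new -> 28 infected
Step 5: +8 new -> 36 infected
Step 6: +5 new -> 41 infected
Step 7: +3 new -> 44 infected
Step 8: +1 new -> 45 infected
Step 9: +0 new -> 45 infected

Answer: 9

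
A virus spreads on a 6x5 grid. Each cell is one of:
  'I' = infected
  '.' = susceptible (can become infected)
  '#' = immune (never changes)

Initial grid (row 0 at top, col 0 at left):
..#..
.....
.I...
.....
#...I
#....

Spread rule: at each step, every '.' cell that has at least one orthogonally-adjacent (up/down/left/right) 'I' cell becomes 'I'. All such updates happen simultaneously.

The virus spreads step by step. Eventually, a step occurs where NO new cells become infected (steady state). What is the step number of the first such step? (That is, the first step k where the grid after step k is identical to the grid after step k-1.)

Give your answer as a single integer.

Answer: 5

Derivation:
Step 0 (initial): 2 infected
Step 1: +7 new -> 9 infected
Step 2: +11 new -> 20 infected
Step 3: +5 new -> 25 infected
Step 4: +2 new -> 27 infected
Step 5: +0 new -> 27 infected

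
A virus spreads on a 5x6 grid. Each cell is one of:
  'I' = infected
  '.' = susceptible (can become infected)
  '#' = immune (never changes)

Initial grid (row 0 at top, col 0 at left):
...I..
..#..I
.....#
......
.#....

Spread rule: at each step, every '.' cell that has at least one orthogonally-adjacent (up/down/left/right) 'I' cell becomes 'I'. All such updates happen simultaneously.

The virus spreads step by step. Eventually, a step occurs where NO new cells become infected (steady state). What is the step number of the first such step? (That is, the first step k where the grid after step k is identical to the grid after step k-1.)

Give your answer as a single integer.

Answer: 8

Derivation:
Step 0 (initial): 2 infected
Step 1: +5 new -> 7 infected
Step 2: +3 new -> 10 infected
Step 3: +5 new -> 15 infected
Step 4: +6 new -> 21 infected
Step 5: +4 new -> 25 infected
Step 6: +1 new -> 26 infected
Step 7: +1 new -> 27 infected
Step 8: +0 new -> 27 infected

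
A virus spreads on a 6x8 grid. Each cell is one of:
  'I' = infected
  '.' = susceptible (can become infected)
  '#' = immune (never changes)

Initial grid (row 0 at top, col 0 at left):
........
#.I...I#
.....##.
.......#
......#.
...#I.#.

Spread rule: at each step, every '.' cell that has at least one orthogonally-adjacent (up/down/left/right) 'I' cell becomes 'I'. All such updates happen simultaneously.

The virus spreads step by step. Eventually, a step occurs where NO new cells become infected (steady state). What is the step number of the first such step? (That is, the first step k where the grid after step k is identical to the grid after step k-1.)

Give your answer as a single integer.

Step 0 (initial): 3 infected
Step 1: +8 new -> 11 infected
Step 2: +11 new -> 22 infected
Step 3: +8 new -> 30 infected
Step 4: +4 new -> 34 infected
Step 5: +2 new -> 36 infected
Step 6: +1 new -> 37 infected
Step 7: +0 new -> 37 infected

Answer: 7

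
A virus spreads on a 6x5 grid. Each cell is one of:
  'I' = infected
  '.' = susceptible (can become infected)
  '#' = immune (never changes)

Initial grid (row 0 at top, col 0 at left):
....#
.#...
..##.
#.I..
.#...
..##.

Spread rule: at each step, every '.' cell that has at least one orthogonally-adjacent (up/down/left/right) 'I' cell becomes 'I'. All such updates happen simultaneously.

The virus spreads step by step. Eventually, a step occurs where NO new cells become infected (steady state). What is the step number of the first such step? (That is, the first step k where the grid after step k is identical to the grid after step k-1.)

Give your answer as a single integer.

Step 0 (initial): 1 infected
Step 1: +3 new -> 4 infected
Step 2: +3 new -> 7 infected
Step 3: +3 new -> 10 infected
Step 4: +3 new -> 13 infected
Step 5: +2 new -> 15 infected
Step 6: +3 new -> 18 infected
Step 7: +1 new -> 19 infected
Step 8: +0 new -> 19 infected

Answer: 8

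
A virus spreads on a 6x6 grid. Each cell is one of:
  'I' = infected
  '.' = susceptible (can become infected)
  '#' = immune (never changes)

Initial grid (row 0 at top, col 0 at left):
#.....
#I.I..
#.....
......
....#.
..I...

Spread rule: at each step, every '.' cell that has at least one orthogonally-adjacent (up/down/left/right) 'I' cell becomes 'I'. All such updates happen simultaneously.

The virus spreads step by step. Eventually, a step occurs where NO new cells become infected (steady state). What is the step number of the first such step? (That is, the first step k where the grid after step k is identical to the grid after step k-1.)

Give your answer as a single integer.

Answer: 5

Derivation:
Step 0 (initial): 3 infected
Step 1: +9 new -> 12 infected
Step 2: +12 new -> 24 infected
Step 3: +6 new -> 30 infected
Step 4: +2 new -> 32 infected
Step 5: +0 new -> 32 infected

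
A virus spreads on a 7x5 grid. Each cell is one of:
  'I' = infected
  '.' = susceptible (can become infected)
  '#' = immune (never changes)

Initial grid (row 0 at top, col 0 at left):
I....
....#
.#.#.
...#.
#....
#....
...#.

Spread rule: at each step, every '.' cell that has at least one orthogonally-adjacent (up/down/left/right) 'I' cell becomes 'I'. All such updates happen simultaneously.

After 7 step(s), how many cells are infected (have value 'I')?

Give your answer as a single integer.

Answer: 20

Derivation:
Step 0 (initial): 1 infected
Step 1: +2 new -> 3 infected
Step 2: +3 new -> 6 infected
Step 3: +3 new -> 9 infected
Step 4: +4 new -> 13 infected
Step 5: +2 new -> 15 infected
Step 6: +2 new -> 17 infected
Step 7: +3 new -> 20 infected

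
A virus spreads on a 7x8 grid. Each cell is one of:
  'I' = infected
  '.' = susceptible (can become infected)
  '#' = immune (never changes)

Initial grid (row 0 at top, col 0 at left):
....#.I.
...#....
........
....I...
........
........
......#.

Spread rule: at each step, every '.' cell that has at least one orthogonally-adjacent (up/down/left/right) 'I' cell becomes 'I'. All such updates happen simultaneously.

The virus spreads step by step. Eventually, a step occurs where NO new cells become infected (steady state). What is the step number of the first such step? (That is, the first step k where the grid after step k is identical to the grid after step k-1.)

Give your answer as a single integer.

Step 0 (initial): 2 infected
Step 1: +7 new -> 9 infected
Step 2: +11 new -> 20 infected
Step 3: +9 new -> 29 infected
Step 4: +9 new -> 38 infected
Step 5: +7 new -> 45 infected
Step 6: +6 new -> 51 infected
Step 7: +2 new -> 53 infected
Step 8: +0 new -> 53 infected

Answer: 8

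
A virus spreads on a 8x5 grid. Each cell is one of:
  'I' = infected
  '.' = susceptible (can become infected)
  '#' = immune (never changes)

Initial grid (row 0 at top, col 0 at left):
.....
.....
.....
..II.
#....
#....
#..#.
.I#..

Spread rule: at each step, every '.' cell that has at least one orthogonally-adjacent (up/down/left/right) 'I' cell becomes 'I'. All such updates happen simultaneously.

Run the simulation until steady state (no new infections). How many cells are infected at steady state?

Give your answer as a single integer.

Answer: 35

Derivation:
Step 0 (initial): 3 infected
Step 1: +8 new -> 11 infected
Step 2: +11 new -> 22 infected
Step 3: +6 new -> 28 infected
Step 4: +4 new -> 32 infected
Step 5: +2 new -> 34 infected
Step 6: +1 new -> 35 infected
Step 7: +0 new -> 35 infected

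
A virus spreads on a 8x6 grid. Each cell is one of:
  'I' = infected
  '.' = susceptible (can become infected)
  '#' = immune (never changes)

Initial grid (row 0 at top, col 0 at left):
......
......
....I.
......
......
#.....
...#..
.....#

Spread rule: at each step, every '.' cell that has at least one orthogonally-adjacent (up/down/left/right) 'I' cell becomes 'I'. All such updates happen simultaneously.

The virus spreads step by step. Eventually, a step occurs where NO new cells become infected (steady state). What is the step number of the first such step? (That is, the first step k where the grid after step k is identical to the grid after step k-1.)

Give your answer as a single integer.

Answer: 10

Derivation:
Step 0 (initial): 1 infected
Step 1: +4 new -> 5 infected
Step 2: +7 new -> 12 infected
Step 3: +8 new -> 20 infected
Step 4: +8 new -> 28 infected
Step 5: +7 new -> 35 infected
Step 6: +5 new -> 40 infected
Step 7: +2 new -> 42 infected
Step 8: +2 new -> 44 infected
Step 9: +1 new -> 45 infected
Step 10: +0 new -> 45 infected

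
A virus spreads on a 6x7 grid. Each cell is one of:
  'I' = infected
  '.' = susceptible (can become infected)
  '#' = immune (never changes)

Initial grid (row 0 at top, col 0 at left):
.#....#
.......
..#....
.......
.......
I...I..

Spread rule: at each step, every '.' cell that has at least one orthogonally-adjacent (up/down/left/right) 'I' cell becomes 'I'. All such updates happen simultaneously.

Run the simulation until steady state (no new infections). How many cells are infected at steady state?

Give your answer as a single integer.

Answer: 39

Derivation:
Step 0 (initial): 2 infected
Step 1: +5 new -> 7 infected
Step 2: +7 new -> 14 infected
Step 3: +7 new -> 21 infected
Step 4: +7 new -> 28 infected
Step 5: +6 new -> 34 infected
Step 6: +4 new -> 38 infected
Step 7: +1 new -> 39 infected
Step 8: +0 new -> 39 infected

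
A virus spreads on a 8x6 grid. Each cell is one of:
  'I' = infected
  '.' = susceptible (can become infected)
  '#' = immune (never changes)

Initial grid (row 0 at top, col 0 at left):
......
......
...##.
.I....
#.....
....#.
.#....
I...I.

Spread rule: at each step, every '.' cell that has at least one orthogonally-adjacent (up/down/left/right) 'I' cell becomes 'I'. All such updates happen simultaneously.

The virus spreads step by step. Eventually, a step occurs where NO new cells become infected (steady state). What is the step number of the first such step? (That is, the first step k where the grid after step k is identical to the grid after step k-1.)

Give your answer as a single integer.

Answer: 8

Derivation:
Step 0 (initial): 3 infected
Step 1: +9 new -> 12 infected
Step 2: +10 new -> 22 infected
Step 3: +9 new -> 31 infected
Step 4: +6 new -> 37 infected
Step 5: +3 new -> 40 infected
Step 6: +2 new -> 42 infected
Step 7: +1 new -> 43 infected
Step 8: +0 new -> 43 infected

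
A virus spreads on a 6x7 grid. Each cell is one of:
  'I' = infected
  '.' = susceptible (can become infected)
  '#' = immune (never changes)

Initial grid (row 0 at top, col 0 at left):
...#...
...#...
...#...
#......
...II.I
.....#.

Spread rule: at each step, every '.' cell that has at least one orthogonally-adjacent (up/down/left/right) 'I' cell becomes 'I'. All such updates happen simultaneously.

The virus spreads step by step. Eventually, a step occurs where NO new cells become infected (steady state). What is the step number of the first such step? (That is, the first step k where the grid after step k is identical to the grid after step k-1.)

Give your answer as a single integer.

Answer: 8

Derivation:
Step 0 (initial): 3 infected
Step 1: +8 new -> 11 infected
Step 2: +6 new -> 17 infected
Step 3: +7 new -> 24 infected
Step 4: +6 new -> 30 infected
Step 5: +4 new -> 34 infected
Step 6: +2 new -> 36 infected
Step 7: +1 new -> 37 infected
Step 8: +0 new -> 37 infected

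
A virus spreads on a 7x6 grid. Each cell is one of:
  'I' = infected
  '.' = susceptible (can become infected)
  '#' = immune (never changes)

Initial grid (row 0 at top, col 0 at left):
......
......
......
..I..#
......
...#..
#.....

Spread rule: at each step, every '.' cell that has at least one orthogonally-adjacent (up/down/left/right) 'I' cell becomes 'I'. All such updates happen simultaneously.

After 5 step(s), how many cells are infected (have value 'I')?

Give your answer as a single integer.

Step 0 (initial): 1 infected
Step 1: +4 new -> 5 infected
Step 2: +8 new -> 13 infected
Step 3: +9 new -> 22 infected
Step 4: +10 new -> 32 infected
Step 5: +5 new -> 37 infected

Answer: 37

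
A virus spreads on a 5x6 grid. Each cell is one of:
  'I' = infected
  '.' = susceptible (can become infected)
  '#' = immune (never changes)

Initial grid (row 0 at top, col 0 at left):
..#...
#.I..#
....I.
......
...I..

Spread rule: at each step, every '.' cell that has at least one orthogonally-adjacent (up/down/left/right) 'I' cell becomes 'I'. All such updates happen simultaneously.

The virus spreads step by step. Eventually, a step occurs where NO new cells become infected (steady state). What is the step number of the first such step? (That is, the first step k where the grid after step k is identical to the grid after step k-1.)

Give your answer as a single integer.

Step 0 (initial): 3 infected
Step 1: +10 new -> 13 infected
Step 2: +8 new -> 21 infected
Step 3: +5 new -> 26 infected
Step 4: +1 new -> 27 infected
Step 5: +0 new -> 27 infected

Answer: 5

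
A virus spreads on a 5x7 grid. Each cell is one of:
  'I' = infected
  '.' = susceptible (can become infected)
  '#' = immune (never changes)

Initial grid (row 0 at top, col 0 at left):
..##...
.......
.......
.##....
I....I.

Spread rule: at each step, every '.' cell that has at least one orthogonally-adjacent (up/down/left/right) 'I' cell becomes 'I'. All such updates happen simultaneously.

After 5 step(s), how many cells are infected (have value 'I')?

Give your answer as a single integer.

Answer: 31

Derivation:
Step 0 (initial): 2 infected
Step 1: +5 new -> 7 infected
Step 2: +6 new -> 13 infected
Step 3: +6 new -> 19 infected
Step 4: +7 new -> 26 infected
Step 5: +5 new -> 31 infected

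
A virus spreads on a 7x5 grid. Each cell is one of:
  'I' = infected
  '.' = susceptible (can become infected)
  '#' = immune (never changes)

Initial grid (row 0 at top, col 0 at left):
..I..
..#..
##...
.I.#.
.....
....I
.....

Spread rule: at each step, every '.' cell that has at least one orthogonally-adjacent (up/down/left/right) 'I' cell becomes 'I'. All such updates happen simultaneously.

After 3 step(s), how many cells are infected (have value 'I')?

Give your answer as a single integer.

Step 0 (initial): 3 infected
Step 1: +8 new -> 11 infected
Step 2: +12 new -> 23 infected
Step 3: +7 new -> 30 infected

Answer: 30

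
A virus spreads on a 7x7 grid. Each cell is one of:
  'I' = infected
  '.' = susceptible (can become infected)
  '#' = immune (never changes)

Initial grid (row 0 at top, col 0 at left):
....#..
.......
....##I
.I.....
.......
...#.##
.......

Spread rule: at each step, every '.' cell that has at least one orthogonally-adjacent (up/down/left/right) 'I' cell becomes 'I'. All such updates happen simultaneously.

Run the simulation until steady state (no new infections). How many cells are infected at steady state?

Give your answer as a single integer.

Answer: 43

Derivation:
Step 0 (initial): 2 infected
Step 1: +6 new -> 8 infected
Step 2: +11 new -> 19 infected
Step 3: +12 new -> 31 infected
Step 4: +6 new -> 37 infected
Step 5: +3 new -> 40 infected
Step 6: +1 new -> 41 infected
Step 7: +1 new -> 42 infected
Step 8: +1 new -> 43 infected
Step 9: +0 new -> 43 infected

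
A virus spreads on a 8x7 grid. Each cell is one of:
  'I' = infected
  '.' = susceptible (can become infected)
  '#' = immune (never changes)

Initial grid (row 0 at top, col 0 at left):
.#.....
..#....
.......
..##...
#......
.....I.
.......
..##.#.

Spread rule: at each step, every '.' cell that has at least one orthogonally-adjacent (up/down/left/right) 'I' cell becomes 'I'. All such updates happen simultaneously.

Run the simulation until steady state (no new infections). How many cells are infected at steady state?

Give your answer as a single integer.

Step 0 (initial): 1 infected
Step 1: +4 new -> 5 infected
Step 2: +6 new -> 11 infected
Step 3: +8 new -> 19 infected
Step 4: +6 new -> 25 infected
Step 5: +7 new -> 32 infected
Step 6: +7 new -> 39 infected
Step 7: +4 new -> 43 infected
Step 8: +3 new -> 46 infected
Step 9: +1 new -> 47 infected
Step 10: +1 new -> 48 infected
Step 11: +0 new -> 48 infected

Answer: 48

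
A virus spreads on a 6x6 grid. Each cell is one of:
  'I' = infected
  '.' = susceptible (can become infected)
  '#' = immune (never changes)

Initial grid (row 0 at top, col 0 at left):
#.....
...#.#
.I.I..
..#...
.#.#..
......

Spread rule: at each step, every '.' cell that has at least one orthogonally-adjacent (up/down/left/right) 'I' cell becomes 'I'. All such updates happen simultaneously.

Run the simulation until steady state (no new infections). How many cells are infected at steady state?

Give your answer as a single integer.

Answer: 30

Derivation:
Step 0 (initial): 2 infected
Step 1: +6 new -> 8 infected
Step 2: +7 new -> 15 infected
Step 3: +5 new -> 20 infected
Step 4: +5 new -> 25 infected
Step 5: +3 new -> 28 infected
Step 6: +1 new -> 29 infected
Step 7: +1 new -> 30 infected
Step 8: +0 new -> 30 infected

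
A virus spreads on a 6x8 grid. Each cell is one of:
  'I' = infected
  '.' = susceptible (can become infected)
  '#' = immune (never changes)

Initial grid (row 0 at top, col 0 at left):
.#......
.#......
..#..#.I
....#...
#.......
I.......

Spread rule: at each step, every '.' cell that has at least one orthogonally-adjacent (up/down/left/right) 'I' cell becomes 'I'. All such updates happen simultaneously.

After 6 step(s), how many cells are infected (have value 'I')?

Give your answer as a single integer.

Answer: 40

Derivation:
Step 0 (initial): 2 infected
Step 1: +4 new -> 6 infected
Step 2: +6 new -> 12 infected
Step 3: +8 new -> 20 infected
Step 4: +9 new -> 29 infected
Step 5: +7 new -> 36 infected
Step 6: +4 new -> 40 infected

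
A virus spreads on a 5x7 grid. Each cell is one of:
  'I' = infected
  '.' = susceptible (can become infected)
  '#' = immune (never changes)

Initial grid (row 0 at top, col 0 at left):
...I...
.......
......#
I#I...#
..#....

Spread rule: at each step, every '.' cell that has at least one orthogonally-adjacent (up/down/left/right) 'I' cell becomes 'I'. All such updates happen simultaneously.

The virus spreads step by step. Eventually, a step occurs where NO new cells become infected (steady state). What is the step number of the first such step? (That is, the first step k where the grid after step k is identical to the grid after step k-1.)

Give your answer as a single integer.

Step 0 (initial): 3 infected
Step 1: +7 new -> 10 infected
Step 2: +10 new -> 20 infected
Step 3: +7 new -> 27 infected
Step 4: +3 new -> 30 infected
Step 5: +1 new -> 31 infected
Step 6: +0 new -> 31 infected

Answer: 6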